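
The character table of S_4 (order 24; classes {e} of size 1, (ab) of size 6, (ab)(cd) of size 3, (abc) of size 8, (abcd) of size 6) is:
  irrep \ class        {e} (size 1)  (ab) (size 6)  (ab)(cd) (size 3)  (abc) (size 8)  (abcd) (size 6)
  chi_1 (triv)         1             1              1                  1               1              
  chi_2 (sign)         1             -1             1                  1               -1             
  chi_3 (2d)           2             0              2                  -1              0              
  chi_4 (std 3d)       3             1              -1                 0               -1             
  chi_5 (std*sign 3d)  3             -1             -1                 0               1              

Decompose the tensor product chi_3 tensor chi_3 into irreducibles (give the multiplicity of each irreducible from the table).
chi_3 tensor chi_3 = chi_1 + chi_2 + chi_3 (all other irreducibles have multiplicity 0).

Solution. The character of a tensor product is the pointwise product (chi_3 * chi_3)(C) = chi_3(C) * chi_3(C):
  {e}: (2)*(2), (ab): (0)*(0), (ab)(cd): (2)*(2), (abc): (-1)*(-1), (abcd): (0)*(0)
so (chi_3 * chi_3) takes values
  {e} -> 4, (ab) -> 0, (ab)(cd) -> 4, (abc) -> 1, (abcd) -> 0.
Now take the inner product of this character with each irreducible chi from the table, <chi_3*chi_3, chi> = (1/24) sum_C |C| (chi_3*chi_3)(C) conj(chi(C)):
  <chi_3*chi_3, chi_1> = (1/24)[1*(4)*conj(1) + 6*(0)*conj(1) + 3*(4)*conj(1) + 8*(1)*conj(1) + 6*(0)*conj(1)]
      = (1/24)[(4) + (0) + (12) + (8) + (0)] = 24/24 = 1
  <chi_3*chi_3, chi_2> = (1/24)[1*(4)*conj(1) + 6*(0)*conj(-1) + 3*(4)*conj(1) + 8*(1)*conj(1) + 6*(0)*conj(-1)]
      = (1/24)[(4) + (0) + (12) + (8) + (0)] = 24/24 = 1
  <chi_3*chi_3, chi_3> = (1/24)[1*(4)*conj(2) + 6*(0)*conj(0) + 3*(4)*conj(2) + 8*(1)*conj(-1) + 6*(0)*conj(0)]
      = (1/24)[(8) + (0) + (24) + (-8) + (0)] = 24/24 = 1
  <chi_3*chi_3, chi_4> = (1/24)[1*(4)*conj(3) + 6*(0)*conj(1) + 3*(4)*conj(-1) + 8*(1)*conj(0) + 6*(0)*conj(-1)]
      = (1/24)[(12) + (0) + (-12) + (0) + (0)] = 0/24 = 0
  <chi_3*chi_3, chi_5> = (1/24)[1*(4)*conj(3) + 6*(0)*conj(-1) + 3*(4)*conj(-1) + 8*(1)*conj(0) + 6*(0)*conj(1)]
      = (1/24)[(12) + (0) + (-12) + (0) + (0)] = 0/24 = 0
Hence the multiplicities are chi_1: 1, chi_2: 1, chi_3: 1. Dimension check: dim(chi_3)*dim(chi_3) = 2*2 = 4 and sum (mult * dim) = 1*1 + 1*1 + 1*2 = 4.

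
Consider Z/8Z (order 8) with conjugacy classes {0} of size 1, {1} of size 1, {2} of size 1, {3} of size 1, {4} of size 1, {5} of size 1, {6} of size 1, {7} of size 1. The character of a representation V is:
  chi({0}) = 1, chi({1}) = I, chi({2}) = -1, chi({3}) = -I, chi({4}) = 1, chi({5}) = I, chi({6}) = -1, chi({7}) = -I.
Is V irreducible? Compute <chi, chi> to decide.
Irreducible: <chi, chi> = 1.

Proof sketch: <chi, chi> = (1/|G|) sum_C |C| * |chi(C)|^2 = (1/8)[1*|1|^2 + 1*|I|^2 + 1*|-1|^2 + 1*|-I|^2 + 1*|1|^2 + 1*|I|^2 + 1*|-1|^2 + 1*|-I|^2]
  = (1/8)[(1) + (1) + (1) + (1) + (1) + (1) + (1) + (1)] = 8/8 = 1.
(Exp terms are combined using exp(i*s)*conj(exp(i*t)) = exp(i*(s-t)), and sums of them are collapsed using the identity that for every m > 1 the m distinct m-th roots of unity sum to 0, e.g. 1 + exp(2*I*pi/3) + exp(-2*I*pi/3) = 0.)
A character is irreducible iff <chi, chi> = 1, so this representation is irreducible.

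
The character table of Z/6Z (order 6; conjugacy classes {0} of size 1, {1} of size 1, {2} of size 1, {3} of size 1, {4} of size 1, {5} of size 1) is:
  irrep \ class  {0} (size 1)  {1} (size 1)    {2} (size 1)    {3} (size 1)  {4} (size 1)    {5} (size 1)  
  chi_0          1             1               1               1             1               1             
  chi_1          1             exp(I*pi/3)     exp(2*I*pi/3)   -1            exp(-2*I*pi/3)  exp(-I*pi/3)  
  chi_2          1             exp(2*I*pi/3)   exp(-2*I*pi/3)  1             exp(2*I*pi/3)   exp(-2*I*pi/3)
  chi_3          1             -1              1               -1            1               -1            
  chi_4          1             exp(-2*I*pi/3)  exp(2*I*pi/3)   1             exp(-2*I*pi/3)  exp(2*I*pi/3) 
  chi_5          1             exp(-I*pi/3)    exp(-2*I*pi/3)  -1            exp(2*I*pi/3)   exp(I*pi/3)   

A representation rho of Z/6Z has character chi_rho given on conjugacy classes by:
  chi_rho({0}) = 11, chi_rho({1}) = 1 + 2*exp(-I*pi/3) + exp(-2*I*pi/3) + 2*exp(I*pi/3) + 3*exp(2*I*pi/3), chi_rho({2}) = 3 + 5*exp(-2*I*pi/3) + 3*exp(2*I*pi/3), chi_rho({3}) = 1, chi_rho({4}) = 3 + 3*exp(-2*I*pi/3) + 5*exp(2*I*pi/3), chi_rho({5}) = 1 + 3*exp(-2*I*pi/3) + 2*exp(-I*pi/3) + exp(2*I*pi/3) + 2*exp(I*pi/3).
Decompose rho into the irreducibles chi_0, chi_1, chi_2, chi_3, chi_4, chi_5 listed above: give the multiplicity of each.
Multiplicities: chi_0: 2, chi_1: 2, chi_2: 3, chi_3: 1, chi_4: 1, chi_5: 2.

Justification: Use <chi_rho, chi> = (1/|G|) sum_C |C| * chi_rho(C) * conj(chi(C)) with |G| = 6 for each irreducible chi in the table:
  <chi_rho, chi_0> = (1/6)[1*(11)*conj(1) + 1*(1 + 2*exp(-I*pi/3) + exp(-2*I*pi/3) + 2*exp(I*pi/3) + 3*exp(2*I*pi/3))*conj(1) + 1*(3 + 5*exp(-2*I*pi/3) + 3*exp(2*I*pi/3))*conj(1) + 1*(1)*conj(1) + 1*(3 + 3*exp(-2*I*pi/3) + 5*exp(2*I*pi/3))*conj(1) + 1*(1 + 3*exp(-2*I*pi/3) + 2*exp(-I*pi/3) + exp(2*I*pi/3) + 2*exp(I*pi/3))*conj(1)]
      = (1/6)[(11) + (1 + 2*exp(-I*pi/3) + exp(-2*I*pi/3) + 2*exp(I*pi/3) + 3*exp(2*I*pi/3)) + (3 + 5*exp(-2*I*pi/3) + 3*exp(2*I*pi/3)) + (1) + (3 + 3*exp(-2*I*pi/3) + 5*exp(2*I*pi/3)) + (1 + 3*exp(-2*I*pi/3) + 2*exp(-I*pi/3) + exp(2*I*pi/3) + 2*exp(I*pi/3))] = 12/6 = 2
  <chi_rho, chi_1> = (1/6)[1*(11)*conj(1) + 1*(1 + 2*exp(-I*pi/3) + exp(-2*I*pi/3) + 2*exp(I*pi/3) + 3*exp(2*I*pi/3))*conj(exp(I*pi/3)) + 1*(3 + 5*exp(-2*I*pi/3) + 3*exp(2*I*pi/3))*conj(exp(2*I*pi/3)) + 1*(1)*conj(-1) + 1*(3 + 3*exp(-2*I*pi/3) + 5*exp(2*I*pi/3))*conj(exp(-2*I*pi/3)) + 1*(1 + 3*exp(-2*I*pi/3) + 2*exp(-I*pi/3) + exp(2*I*pi/3) + 2*exp(I*pi/3))*conj(exp(-I*pi/3))]
      = (1/6)[(11) + (2) + (3 + 3*exp(-2*I*pi/3) + 5*exp(2*I*pi/3)) + (-1) + (3 + 5*exp(-2*I*pi/3) + 3*exp(2*I*pi/3)) + (2)] = 12/6 = 2
  <chi_rho, chi_2> = (1/6)[1*(11)*conj(1) + 1*(1 + 2*exp(-I*pi/3) + exp(-2*I*pi/3) + 2*exp(I*pi/3) + 3*exp(2*I*pi/3))*conj(exp(2*I*pi/3)) + 1*(3 + 5*exp(-2*I*pi/3) + 3*exp(2*I*pi/3))*conj(exp(-2*I*pi/3)) + 1*(1)*conj(1) + 1*(3 + 3*exp(-2*I*pi/3) + 5*exp(2*I*pi/3))*conj(exp(2*I*pi/3)) + 1*(1 + 3*exp(-2*I*pi/3) + 2*exp(-I*pi/3) + exp(2*I*pi/3) + 2*exp(I*pi/3))*conj(exp(-2*I*pi/3))]
      = (1/6)[(11) + (1 + 2*exp(-I*pi/3) + exp(-2*I*pi/3) + exp(2*I*pi/3)) + (2) + (1) + (2) + (1 + exp(-2*I*pi/3) + exp(2*I*pi/3) + 2*exp(I*pi/3))] = 18/6 = 3
  <chi_rho, chi_3> = (1/6)[1*(11)*conj(1) + 1*(1 + 2*exp(-I*pi/3) + exp(-2*I*pi/3) + 2*exp(I*pi/3) + 3*exp(2*I*pi/3))*conj(-1) + 1*(3 + 5*exp(-2*I*pi/3) + 3*exp(2*I*pi/3))*conj(1) + 1*(1)*conj(-1) + 1*(3 + 3*exp(-2*I*pi/3) + 5*exp(2*I*pi/3))*conj(1) + 1*(1 + 3*exp(-2*I*pi/3) + 2*exp(-I*pi/3) + exp(2*I*pi/3) + 2*exp(I*pi/3))*conj(-1)]
      = (1/6)[(11) + (-1 - 3*exp(2*I*pi/3) - 2*exp(I*pi/3) - exp(-2*I*pi/3) - 2*exp(-I*pi/3)) + (3 + 5*exp(-2*I*pi/3) + 3*exp(2*I*pi/3)) + (-1) + (3 + 3*exp(-2*I*pi/3) + 5*exp(2*I*pi/3)) + (-1 - 2*exp(I*pi/3) - exp(2*I*pi/3) - 2*exp(-I*pi/3) - 3*exp(-2*I*pi/3))] = 6/6 = 1
  <chi_rho, chi_4> = (1/6)[1*(11)*conj(1) + 1*(1 + 2*exp(-I*pi/3) + exp(-2*I*pi/3) + 2*exp(I*pi/3) + 3*exp(2*I*pi/3))*conj(exp(-2*I*pi/3)) + 1*(3 + 5*exp(-2*I*pi/3) + 3*exp(2*I*pi/3))*conj(exp(2*I*pi/3)) + 1*(1)*conj(1) + 1*(3 + 3*exp(-2*I*pi/3) + 5*exp(2*I*pi/3))*conj(exp(-2*I*pi/3)) + 1*(1 + 3*exp(-2*I*pi/3) + 2*exp(-I*pi/3) + exp(2*I*pi/3) + 2*exp(I*pi/3))*conj(exp(2*I*pi/3))]
      = (1/6)[(11) + (-2) + (3 + 3*exp(-2*I*pi/3) + 5*exp(2*I*pi/3)) + (1) + (3 + 5*exp(-2*I*pi/3) + 3*exp(2*I*pi/3)) + (-2)] = 6/6 = 1
  <chi_rho, chi_5> = (1/6)[1*(11)*conj(1) + 1*(1 + 2*exp(-I*pi/3) + exp(-2*I*pi/3) + 2*exp(I*pi/3) + 3*exp(2*I*pi/3))*conj(exp(-I*pi/3)) + 1*(3 + 5*exp(-2*I*pi/3) + 3*exp(2*I*pi/3))*conj(exp(-2*I*pi/3)) + 1*(1)*conj(-1) + 1*(3 + 3*exp(-2*I*pi/3) + 5*exp(2*I*pi/3))*conj(exp(2*I*pi/3)) + 1*(1 + 3*exp(-2*I*pi/3) + 2*exp(-I*pi/3) + exp(2*I*pi/3) + 2*exp(I*pi/3))*conj(exp(I*pi/3))]
      = (1/6)[(11) + (-1 + exp(-I*pi/3) + exp(I*pi/3) + 2*exp(2*I*pi/3)) + (2) + (-1) + (2) + (-1 + 2*exp(-2*I*pi/3) + exp(-I*pi/3) + exp(I*pi/3))] = 12/6 = 2
(Exp terms are combined using exp(i*s)*conj(exp(i*t)) = exp(i*(s-t)), and sums of them are collapsed using the identity that for every m > 1 the m distinct m-th roots of unity sum to 0, e.g. 1 + exp(2*I*pi/3) + exp(-2*I*pi/3) = 0.)
Dimension check: dim(rho) = sum (mult * dim) = 2*1 + 2*1 + 3*1 + 1*1 + 1*1 + 2*1 = 11 = chi_rho(e) = 11.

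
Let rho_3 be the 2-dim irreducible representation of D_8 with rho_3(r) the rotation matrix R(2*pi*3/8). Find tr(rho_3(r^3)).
chi_{rho_3}(r^3) = 2*cos(2*pi*3*3/8) = sqrt(2)

Why: rho_3(r^3) is rotation by angle 2*pi*3*3/8, whose trace is 2*cos(2*pi*3*3/8) = sqrt(2).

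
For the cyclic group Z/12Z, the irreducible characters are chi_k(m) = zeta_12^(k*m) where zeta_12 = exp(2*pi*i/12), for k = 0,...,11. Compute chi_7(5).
chi_7(5) = zeta_12^35 = exp(-I*pi/6)

Derivation: chi_7(5) = zeta_12^(7*5) = zeta_12^35. Since zeta_12^12 = 1, this equals zeta_12^11 = exp(2*pi*i*11/12) = exp(-I*pi/6).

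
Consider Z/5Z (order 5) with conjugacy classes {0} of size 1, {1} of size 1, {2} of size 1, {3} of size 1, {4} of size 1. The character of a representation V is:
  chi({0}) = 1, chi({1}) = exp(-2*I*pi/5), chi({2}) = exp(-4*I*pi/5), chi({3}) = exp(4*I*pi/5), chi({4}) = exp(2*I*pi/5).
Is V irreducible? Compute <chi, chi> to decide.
Irreducible: <chi, chi> = 1.

Justification: <chi, chi> = (1/|G|) sum_C |C| * |chi(C)|^2 = (1/5)[1*|1|^2 + 1*|exp(-2*I*pi/5)|^2 + 1*|exp(-4*I*pi/5)|^2 + 1*|exp(4*I*pi/5)|^2 + 1*|exp(2*I*pi/5)|^2]
  = (1/5)[(1) + (1) + (1) + (1) + (1)] = 5/5 = 1.
(Exp terms are combined using exp(i*s)*conj(exp(i*t)) = exp(i*(s-t)), and sums of them are collapsed using the identity that for every m > 1 the m distinct m-th roots of unity sum to 0, e.g. 1 + exp(2*I*pi/3) + exp(-2*I*pi/3) = 0.)
A character is irreducible iff <chi, chi> = 1, so this representation is irreducible.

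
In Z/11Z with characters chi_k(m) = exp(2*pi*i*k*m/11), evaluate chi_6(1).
chi_6(1) = zeta_11^6 = exp(-10*I*pi/11)

Why: chi_6(1) = zeta_11^(6*1) = zeta_11^6. Since zeta_11^11 = 1, this equals zeta_11^6 = exp(2*pi*i*6/11) = exp(-10*I*pi/11).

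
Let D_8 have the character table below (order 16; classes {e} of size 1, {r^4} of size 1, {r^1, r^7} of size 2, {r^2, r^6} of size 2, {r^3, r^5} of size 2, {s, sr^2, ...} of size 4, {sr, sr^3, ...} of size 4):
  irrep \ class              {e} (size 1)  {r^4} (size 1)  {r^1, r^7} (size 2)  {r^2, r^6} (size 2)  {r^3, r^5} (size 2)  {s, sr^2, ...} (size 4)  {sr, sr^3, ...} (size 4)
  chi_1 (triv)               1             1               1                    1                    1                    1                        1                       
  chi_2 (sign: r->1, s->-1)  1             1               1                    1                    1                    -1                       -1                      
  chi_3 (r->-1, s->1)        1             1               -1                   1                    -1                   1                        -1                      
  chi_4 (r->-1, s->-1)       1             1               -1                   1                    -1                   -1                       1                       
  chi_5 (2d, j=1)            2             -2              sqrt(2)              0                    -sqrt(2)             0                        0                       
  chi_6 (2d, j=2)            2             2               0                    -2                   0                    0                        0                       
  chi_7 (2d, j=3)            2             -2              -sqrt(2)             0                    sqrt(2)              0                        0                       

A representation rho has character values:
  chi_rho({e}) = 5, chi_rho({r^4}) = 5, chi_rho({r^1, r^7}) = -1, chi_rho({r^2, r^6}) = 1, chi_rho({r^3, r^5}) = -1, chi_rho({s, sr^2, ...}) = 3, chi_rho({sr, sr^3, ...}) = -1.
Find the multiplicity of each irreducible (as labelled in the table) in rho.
Multiplicities: chi_1: 1, chi_2: 0, chi_3: 2, chi_4: 0, chi_5: 0, chi_6: 1, chi_7: 0.

Why: Use <chi_rho, chi> = (1/|G|) sum_C |C| * chi_rho(C) * conj(chi(C)) with |G| = 16 for each irreducible chi in the table:
  <chi_rho, chi_1> = (1/16)[1*(5)*conj(1) + 1*(5)*conj(1) + 2*(-1)*conj(1) + 2*(1)*conj(1) + 2*(-1)*conj(1) + 4*(3)*conj(1) + 4*(-1)*conj(1)]
      = (1/16)[(5) + (5) + (-2) + (2) + (-2) + (12) + (-4)] = 16/16 = 1
  <chi_rho, chi_2> = (1/16)[1*(5)*conj(1) + 1*(5)*conj(1) + 2*(-1)*conj(1) + 2*(1)*conj(1) + 2*(-1)*conj(1) + 4*(3)*conj(-1) + 4*(-1)*conj(-1)]
      = (1/16)[(5) + (5) + (-2) + (2) + (-2) + (-12) + (4)] = 0/16 = 0
  <chi_rho, chi_3> = (1/16)[1*(5)*conj(1) + 1*(5)*conj(1) + 2*(-1)*conj(-1) + 2*(1)*conj(1) + 2*(-1)*conj(-1) + 4*(3)*conj(1) + 4*(-1)*conj(-1)]
      = (1/16)[(5) + (5) + (2) + (2) + (2) + (12) + (4)] = 32/16 = 2
  <chi_rho, chi_4> = (1/16)[1*(5)*conj(1) + 1*(5)*conj(1) + 2*(-1)*conj(-1) + 2*(1)*conj(1) + 2*(-1)*conj(-1) + 4*(3)*conj(-1) + 4*(-1)*conj(1)]
      = (1/16)[(5) + (5) + (2) + (2) + (2) + (-12) + (-4)] = 0/16 = 0
  <chi_rho, chi_5> = (1/16)[1*(5)*conj(2) + 1*(5)*conj(-2) + 2*(-1)*conj(sqrt(2)) + 2*(1)*conj(0) + 2*(-1)*conj(-sqrt(2)) + 4*(3)*conj(0) + 4*(-1)*conj(0)]
      = (1/16)[(10) + (-10) + (-2*sqrt(2)) + (0) + (2*sqrt(2)) + (0) + (0)] = 0/16 = 0
  <chi_rho, chi_6> = (1/16)[1*(5)*conj(2) + 1*(5)*conj(2) + 2*(-1)*conj(0) + 2*(1)*conj(-2) + 2*(-1)*conj(0) + 4*(3)*conj(0) + 4*(-1)*conj(0)]
      = (1/16)[(10) + (10) + (0) + (-4) + (0) + (0) + (0)] = 16/16 = 1
  <chi_rho, chi_7> = (1/16)[1*(5)*conj(2) + 1*(5)*conj(-2) + 2*(-1)*conj(-sqrt(2)) + 2*(1)*conj(0) + 2*(-1)*conj(sqrt(2)) + 4*(3)*conj(0) + 4*(-1)*conj(0)]
      = (1/16)[(10) + (-10) + (2*sqrt(2)) + (0) + (-2*sqrt(2)) + (0) + (0)] = 0/16 = 0
Dimension check: dim(rho) = sum (mult * dim) = 1*1 + 0*1 + 2*1 + 0*1 + 0*2 + 1*2 + 0*2 = 5 = chi_rho(e) = 5.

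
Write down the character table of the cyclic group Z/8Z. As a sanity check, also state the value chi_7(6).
Character table of Z/8Z (irreps indexed chi_0,...,chi_7 with chi_k(m) = zeta_8^(k*m), zeta_8 = exp(2*pi*i/8)):
  irrep \ class  {0} (size 1)  {1} (size 1)    {2} (size 1)  {3} (size 1)    {4} (size 1)  {5} (size 1)    {6} (size 1)  {7} (size 1)  
  chi_0          1             1               1             1               1             1               1             1             
  chi_1          1             exp(I*pi/4)     I             exp(3*I*pi/4)   -1            exp(-3*I*pi/4)  -I            exp(-I*pi/4)  
  chi_2          1             I               -1            -I              1             I               -1            -I            
  chi_3          1             exp(3*I*pi/4)   -I            exp(I*pi/4)     -1            exp(-I*pi/4)    I             exp(-3*I*pi/4)
  chi_4          1             -1              1             -1              1             -1              1             -1            
  chi_5          1             exp(-3*I*pi/4)  I             exp(-I*pi/4)    -1            exp(I*pi/4)     -I            exp(3*I*pi/4) 
  chi_6          1             -I              -1            I               1             -I              -1            I             
  chi_7          1             exp(-I*pi/4)    -I            exp(-3*I*pi/4)  -1            exp(3*I*pi/4)   I             exp(I*pi/4)   

Spot check: chi_7(6) = zeta_8^(7*6) = zeta_8^42 = I.

Reasoning: Z/8Z is abelian, so all 8 irreducible complex representations are 1-dimensional. They are given by chi_k(m) = zeta_8^(k*m) for k = 0,...,7. Row orthogonality: sum_m chi_k(m) conj(chi_l(m)) = 8 * [k = l].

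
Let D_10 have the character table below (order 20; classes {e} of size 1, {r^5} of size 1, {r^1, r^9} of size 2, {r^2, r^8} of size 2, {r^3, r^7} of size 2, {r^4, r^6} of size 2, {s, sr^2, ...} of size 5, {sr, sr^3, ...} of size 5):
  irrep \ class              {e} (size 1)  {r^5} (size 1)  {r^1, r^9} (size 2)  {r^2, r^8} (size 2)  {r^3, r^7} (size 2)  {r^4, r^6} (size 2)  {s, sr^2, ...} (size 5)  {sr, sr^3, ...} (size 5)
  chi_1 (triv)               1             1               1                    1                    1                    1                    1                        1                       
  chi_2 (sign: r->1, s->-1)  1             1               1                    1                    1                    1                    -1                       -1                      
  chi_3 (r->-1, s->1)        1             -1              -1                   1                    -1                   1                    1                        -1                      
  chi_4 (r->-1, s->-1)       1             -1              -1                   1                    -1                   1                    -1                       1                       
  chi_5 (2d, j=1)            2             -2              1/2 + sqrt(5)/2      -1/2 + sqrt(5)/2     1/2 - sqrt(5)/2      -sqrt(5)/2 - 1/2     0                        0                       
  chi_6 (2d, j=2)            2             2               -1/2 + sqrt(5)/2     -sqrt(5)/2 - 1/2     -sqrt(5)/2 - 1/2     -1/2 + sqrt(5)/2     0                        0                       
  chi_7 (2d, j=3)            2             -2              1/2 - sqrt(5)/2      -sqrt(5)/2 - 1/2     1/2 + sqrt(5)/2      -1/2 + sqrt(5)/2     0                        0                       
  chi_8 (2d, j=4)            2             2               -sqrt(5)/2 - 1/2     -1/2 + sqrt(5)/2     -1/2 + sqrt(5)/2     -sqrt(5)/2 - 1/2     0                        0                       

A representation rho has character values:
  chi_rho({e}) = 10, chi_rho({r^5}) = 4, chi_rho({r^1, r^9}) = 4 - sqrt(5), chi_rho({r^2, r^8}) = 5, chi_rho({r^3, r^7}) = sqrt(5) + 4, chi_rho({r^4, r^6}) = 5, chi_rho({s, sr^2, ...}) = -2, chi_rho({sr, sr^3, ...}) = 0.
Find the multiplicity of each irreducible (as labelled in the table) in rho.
Multiplicities: chi_1: 2, chi_2: 3, chi_3: 0, chi_4: 1, chi_5: 0, chi_6: 0, chi_7: 1, chi_8: 1.

Reasoning: Use <chi_rho, chi> = (1/|G|) sum_C |C| * chi_rho(C) * conj(chi(C)) with |G| = 20 for each irreducible chi in the table:
  <chi_rho, chi_1> = (1/20)[1*(10)*conj(1) + 1*(4)*conj(1) + 2*(4 - sqrt(5))*conj(1) + 2*(5)*conj(1) + 2*(sqrt(5) + 4)*conj(1) + 2*(5)*conj(1) + 5*(-2)*conj(1) + 5*(0)*conj(1)]
      = (1/20)[(10) + (4) + (8 - 2*sqrt(5)) + (10) + (2*sqrt(5) + 8) + (10) + (-10) + (0)] = 40/20 = 2
  <chi_rho, chi_2> = (1/20)[1*(10)*conj(1) + 1*(4)*conj(1) + 2*(4 - sqrt(5))*conj(1) + 2*(5)*conj(1) + 2*(sqrt(5) + 4)*conj(1) + 2*(5)*conj(1) + 5*(-2)*conj(-1) + 5*(0)*conj(-1)]
      = (1/20)[(10) + (4) + (8 - 2*sqrt(5)) + (10) + (2*sqrt(5) + 8) + (10) + (10) + (0)] = 60/20 = 3
  <chi_rho, chi_3> = (1/20)[1*(10)*conj(1) + 1*(4)*conj(-1) + 2*(4 - sqrt(5))*conj(-1) + 2*(5)*conj(1) + 2*(sqrt(5) + 4)*conj(-1) + 2*(5)*conj(1) + 5*(-2)*conj(1) + 5*(0)*conj(-1)]
      = (1/20)[(10) + (-4) + (-8 + 2*sqrt(5)) + (10) + (-8 - 2*sqrt(5)) + (10) + (-10) + (0)] = 0/20 = 0
  <chi_rho, chi_4> = (1/20)[1*(10)*conj(1) + 1*(4)*conj(-1) + 2*(4 - sqrt(5))*conj(-1) + 2*(5)*conj(1) + 2*(sqrt(5) + 4)*conj(-1) + 2*(5)*conj(1) + 5*(-2)*conj(-1) + 5*(0)*conj(1)]
      = (1/20)[(10) + (-4) + (-8 + 2*sqrt(5)) + (10) + (-8 - 2*sqrt(5)) + (10) + (10) + (0)] = 20/20 = 1
  <chi_rho, chi_5> = (1/20)[1*(10)*conj(2) + 1*(4)*conj(-2) + 2*(4 - sqrt(5))*conj(1/2 + sqrt(5)/2) + 2*(5)*conj(-1/2 + sqrt(5)/2) + 2*(sqrt(5) + 4)*conj(1/2 - sqrt(5)/2) + 2*(5)*conj(-sqrt(5)/2 - 1/2) + 5*(-2)*conj(0) + 5*(0)*conj(0)]
      = (1/20)[(20) + (-8) + (-1 + 3*sqrt(5)) + (-5 + 5*sqrt(5)) + (-3*sqrt(5) - 1) + (-5*sqrt(5) - 5) + (0) + (0)] = 0/20 = 0
  <chi_rho, chi_6> = (1/20)[1*(10)*conj(2) + 1*(4)*conj(2) + 2*(4 - sqrt(5))*conj(-1/2 + sqrt(5)/2) + 2*(5)*conj(-sqrt(5)/2 - 1/2) + 2*(sqrt(5) + 4)*conj(-sqrt(5)/2 - 1/2) + 2*(5)*conj(-1/2 + sqrt(5)/2) + 5*(-2)*conj(0) + 5*(0)*conj(0)]
      = (1/20)[(20) + (8) + (-9 + 5*sqrt(5)) + (-5*sqrt(5) - 5) + (-5*sqrt(5) - 9) + (-5 + 5*sqrt(5)) + (0) + (0)] = 0/20 = 0
  <chi_rho, chi_7> = (1/20)[1*(10)*conj(2) + 1*(4)*conj(-2) + 2*(4 - sqrt(5))*conj(1/2 - sqrt(5)/2) + 2*(5)*conj(-sqrt(5)/2 - 1/2) + 2*(sqrt(5) + 4)*conj(1/2 + sqrt(5)/2) + 2*(5)*conj(-1/2 + sqrt(5)/2) + 5*(-2)*conj(0) + 5*(0)*conj(0)]
      = (1/20)[(20) + (-8) + (9 - 5*sqrt(5)) + (-5*sqrt(5) - 5) + (9 + 5*sqrt(5)) + (-5 + 5*sqrt(5)) + (0) + (0)] = 20/20 = 1
  <chi_rho, chi_8> = (1/20)[1*(10)*conj(2) + 1*(4)*conj(2) + 2*(4 - sqrt(5))*conj(-sqrt(5)/2 - 1/2) + 2*(5)*conj(-1/2 + sqrt(5)/2) + 2*(sqrt(5) + 4)*conj(-1/2 + sqrt(5)/2) + 2*(5)*conj(-sqrt(5)/2 - 1/2) + 5*(-2)*conj(0) + 5*(0)*conj(0)]
      = (1/20)[(20) + (8) + (1 - 3*sqrt(5)) + (-5 + 5*sqrt(5)) + (1 + 3*sqrt(5)) + (-5*sqrt(5) - 5) + (0) + (0)] = 20/20 = 1
Dimension check: dim(rho) = sum (mult * dim) = 2*1 + 3*1 + 0*1 + 1*1 + 0*2 + 0*2 + 1*2 + 1*2 = 10 = chi_rho(e) = 10.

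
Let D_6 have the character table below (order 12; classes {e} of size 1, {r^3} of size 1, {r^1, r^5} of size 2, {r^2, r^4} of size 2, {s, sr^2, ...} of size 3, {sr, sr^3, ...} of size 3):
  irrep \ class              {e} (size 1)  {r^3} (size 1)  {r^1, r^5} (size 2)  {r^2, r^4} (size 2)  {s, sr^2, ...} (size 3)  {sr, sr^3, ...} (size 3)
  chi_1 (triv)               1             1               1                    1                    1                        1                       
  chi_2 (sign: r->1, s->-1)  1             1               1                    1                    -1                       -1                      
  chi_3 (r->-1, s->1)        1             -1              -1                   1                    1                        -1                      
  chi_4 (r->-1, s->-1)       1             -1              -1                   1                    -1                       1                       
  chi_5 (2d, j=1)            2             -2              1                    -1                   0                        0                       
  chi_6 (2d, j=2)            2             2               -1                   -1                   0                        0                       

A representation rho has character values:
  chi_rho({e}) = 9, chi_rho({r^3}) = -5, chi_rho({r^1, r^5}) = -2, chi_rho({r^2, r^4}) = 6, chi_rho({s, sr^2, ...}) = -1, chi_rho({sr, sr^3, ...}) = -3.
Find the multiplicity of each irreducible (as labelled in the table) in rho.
Multiplicities: chi_1: 0, chi_2: 2, chi_3: 3, chi_4: 2, chi_5: 1, chi_6: 0.

Proof sketch: Use <chi_rho, chi> = (1/|G|) sum_C |C| * chi_rho(C) * conj(chi(C)) with |G| = 12 for each irreducible chi in the table:
  <chi_rho, chi_1> = (1/12)[1*(9)*conj(1) + 1*(-5)*conj(1) + 2*(-2)*conj(1) + 2*(6)*conj(1) + 3*(-1)*conj(1) + 3*(-3)*conj(1)]
      = (1/12)[(9) + (-5) + (-4) + (12) + (-3) + (-9)] = 0/12 = 0
  <chi_rho, chi_2> = (1/12)[1*(9)*conj(1) + 1*(-5)*conj(1) + 2*(-2)*conj(1) + 2*(6)*conj(1) + 3*(-1)*conj(-1) + 3*(-3)*conj(-1)]
      = (1/12)[(9) + (-5) + (-4) + (12) + (3) + (9)] = 24/12 = 2
  <chi_rho, chi_3> = (1/12)[1*(9)*conj(1) + 1*(-5)*conj(-1) + 2*(-2)*conj(-1) + 2*(6)*conj(1) + 3*(-1)*conj(1) + 3*(-3)*conj(-1)]
      = (1/12)[(9) + (5) + (4) + (12) + (-3) + (9)] = 36/12 = 3
  <chi_rho, chi_4> = (1/12)[1*(9)*conj(1) + 1*(-5)*conj(-1) + 2*(-2)*conj(-1) + 2*(6)*conj(1) + 3*(-1)*conj(-1) + 3*(-3)*conj(1)]
      = (1/12)[(9) + (5) + (4) + (12) + (3) + (-9)] = 24/12 = 2
  <chi_rho, chi_5> = (1/12)[1*(9)*conj(2) + 1*(-5)*conj(-2) + 2*(-2)*conj(1) + 2*(6)*conj(-1) + 3*(-1)*conj(0) + 3*(-3)*conj(0)]
      = (1/12)[(18) + (10) + (-4) + (-12) + (0) + (0)] = 12/12 = 1
  <chi_rho, chi_6> = (1/12)[1*(9)*conj(2) + 1*(-5)*conj(2) + 2*(-2)*conj(-1) + 2*(6)*conj(-1) + 3*(-1)*conj(0) + 3*(-3)*conj(0)]
      = (1/12)[(18) + (-10) + (4) + (-12) + (0) + (0)] = 0/12 = 0
Dimension check: dim(rho) = sum (mult * dim) = 0*1 + 2*1 + 3*1 + 2*1 + 1*2 + 0*2 = 9 = chi_rho(e) = 9.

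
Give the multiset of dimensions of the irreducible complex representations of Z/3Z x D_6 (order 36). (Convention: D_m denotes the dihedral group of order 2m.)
Dimensions: 1, 1, 1, 1, 1, 1, 1, 1, 1, 1, 1, 1, 2, 2, 2, 2, 2, 2

Why: There are 18 irreducibles (= number of conjugacy classes). Their dimensions d_i satisfy sum d_i^2 = |G| = 36: 1 + 1 + 1 + 1 + 1 + 1 + 1 + 1 + 1 + 1 + 1 + 1 + 4 + 4 + 4 + 4 + 4 + 4 = 36. (For the product with Z/3Z: each of the 3 1-dim characters of Z/3Z tensors with each irrep of D_6, giving 3 copies of each D_6-dimension.)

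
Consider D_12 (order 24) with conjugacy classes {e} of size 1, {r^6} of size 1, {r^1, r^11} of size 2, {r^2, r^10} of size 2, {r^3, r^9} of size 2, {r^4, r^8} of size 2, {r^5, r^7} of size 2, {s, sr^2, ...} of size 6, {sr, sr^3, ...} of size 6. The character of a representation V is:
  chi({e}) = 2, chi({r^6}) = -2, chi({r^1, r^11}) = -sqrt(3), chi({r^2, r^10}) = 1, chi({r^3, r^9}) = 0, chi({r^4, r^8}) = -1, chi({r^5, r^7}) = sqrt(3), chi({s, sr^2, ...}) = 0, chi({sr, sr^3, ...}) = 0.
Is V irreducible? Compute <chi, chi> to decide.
Irreducible: <chi, chi> = 1.

<chi, chi> = (1/|G|) sum_C |C| * |chi(C)|^2 = (1/24)[1*|2|^2 + 1*|-2|^2 + 2*|-sqrt(3)|^2 + 2*|1|^2 + 2*|0|^2 + 2*|-1|^2 + 2*|sqrt(3)|^2 + 6*|0|^2 + 6*|0|^2]
  = (1/24)[(4) + (4) + (6) + (2) + (0) + (2) + (6) + (0) + (0)] = 24/24 = 1.
A character is irreducible iff <chi, chi> = 1, so this representation is irreducible.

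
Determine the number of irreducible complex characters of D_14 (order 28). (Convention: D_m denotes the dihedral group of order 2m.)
10

Working: The number of irreducible complex representations of a finite group equals its number of conjugacy classes. D_14 has 10 conjugacy classes (n/2 + 3 for n even), so D_14 (order 28) has exactly 10 irreducible complex representations.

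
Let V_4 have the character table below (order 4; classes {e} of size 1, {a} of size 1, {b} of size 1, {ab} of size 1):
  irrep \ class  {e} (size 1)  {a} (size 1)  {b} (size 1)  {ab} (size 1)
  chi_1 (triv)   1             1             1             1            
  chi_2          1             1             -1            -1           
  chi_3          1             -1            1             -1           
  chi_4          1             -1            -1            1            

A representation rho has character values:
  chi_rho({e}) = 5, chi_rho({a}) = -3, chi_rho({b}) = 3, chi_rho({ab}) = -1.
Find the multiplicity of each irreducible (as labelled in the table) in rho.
Multiplicities: chi_1: 1, chi_2: 0, chi_3: 3, chi_4: 1.

Derivation: Use <chi_rho, chi> = (1/|G|) sum_C |C| * chi_rho(C) * conj(chi(C)) with |G| = 4 for each irreducible chi in the table:
  <chi_rho, chi_1> = (1/4)[1*(5)*conj(1) + 1*(-3)*conj(1) + 1*(3)*conj(1) + 1*(-1)*conj(1)]
      = (1/4)[(5) + (-3) + (3) + (-1)] = 4/4 = 1
  <chi_rho, chi_2> = (1/4)[1*(5)*conj(1) + 1*(-3)*conj(1) + 1*(3)*conj(-1) + 1*(-1)*conj(-1)]
      = (1/4)[(5) + (-3) + (-3) + (1)] = 0/4 = 0
  <chi_rho, chi_3> = (1/4)[1*(5)*conj(1) + 1*(-3)*conj(-1) + 1*(3)*conj(1) + 1*(-1)*conj(-1)]
      = (1/4)[(5) + (3) + (3) + (1)] = 12/4 = 3
  <chi_rho, chi_4> = (1/4)[1*(5)*conj(1) + 1*(-3)*conj(-1) + 1*(3)*conj(-1) + 1*(-1)*conj(1)]
      = (1/4)[(5) + (3) + (-3) + (-1)] = 4/4 = 1
Dimension check: dim(rho) = sum (mult * dim) = 1*1 + 0*1 + 3*1 + 1*1 = 5 = chi_rho(e) = 5.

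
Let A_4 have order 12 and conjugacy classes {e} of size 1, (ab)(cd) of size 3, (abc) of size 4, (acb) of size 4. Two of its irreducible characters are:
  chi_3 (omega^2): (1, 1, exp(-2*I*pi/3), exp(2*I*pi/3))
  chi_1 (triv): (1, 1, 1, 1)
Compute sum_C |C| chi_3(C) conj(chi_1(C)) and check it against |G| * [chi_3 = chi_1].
Sum = 0; so <chi_3, chi_1> = 0 (distinct irreducibles are orthogonal).

Solution. Compute term by term over conjugacy classes (|C| * chi_3(C) * conj(chi_1(C))):
  1*(1)*conj(1) + 3*(1)*conj(1) + 4*(exp(-2*I*pi/3))*conj(1) + 4*(exp(2*I*pi/3))*conj(1)
  = (1) + (3) + (4*exp(-2*I*pi/3)) + (4*exp(2*I*pi/3))
  = 0.
(Exp terms are combined using exp(i*s)*conj(exp(i*t)) = exp(i*(s-t)), and sums of them are collapsed using the identity that for every m > 1 the m distinct m-th roots of unity sum to 0, e.g. 1 + exp(2*I*pi/3) + exp(-2*I*pi/3) = 0.)
Dividing by |G| = 12 gives 0/12 = 0, matching the row-orthogonality relation <chi_3, chi_1> = [chi_3 = chi_1].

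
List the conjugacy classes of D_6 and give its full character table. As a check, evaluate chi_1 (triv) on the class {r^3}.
Conjugacy classes: {e} of size 1, {r^3} of size 1, {r^1, r^5} of size 2, {r^2, r^4} of size 2, {s, sr^2, ...} of size 3, {sr, sr^3, ...} of size 3.
Character table:
  irrep \ class              {e} (size 1)  {r^3} (size 1)  {r^1, r^5} (size 2)  {r^2, r^4} (size 2)  {s, sr^2, ...} (size 3)  {sr, sr^3, ...} (size 3)
  chi_1 (triv)               1             1               1                    1                    1                        1                       
  chi_2 (sign: r->1, s->-1)  1             1               1                    1                    -1                       -1                      
  chi_3 (r->-1, s->1)        1             -1              -1                   1                    1                        -1                      
  chi_4 (r->-1, s->-1)       1             -1              -1                   1                    -1                       1                       
  chi_5 (2d, j=1)            2             -2              1                    -1                   0                        0                       
  chi_6 (2d, j=2)            2             2               -1                   -1                   0                        0                       

Spot check: chi_1 (triv) on {r^3} = 1.

Argument: D_6 has order 2*6 = 12 with 6 conjugacy classes, hence 6 irreducibles. Sum of squared dims 1 + 1 + 1 + 1 + 4 + 4 = 12 = |G|. Linear characters come from the abelianisation; the 2-dimensional irreps have character r^k -> 2*cos(2*pi*j*k/6), reflections -> 0.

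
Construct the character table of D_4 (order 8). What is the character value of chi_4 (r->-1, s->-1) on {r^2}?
Conjugacy classes: {e} of size 1, {r^2} of size 1, {r^1, r^3} of size 2, {s, sr^2, ...} of size 2, {sr, sr^3, ...} of size 2.
Character table:
  irrep \ class              {e} (size 1)  {r^2} (size 1)  {r^1, r^3} (size 2)  {s, sr^2, ...} (size 2)  {sr, sr^3, ...} (size 2)
  chi_1 (triv)               1             1               1                    1                        1                       
  chi_2 (sign: r->1, s->-1)  1             1               1                    -1                       -1                      
  chi_3 (r->-1, s->1)        1             1               -1                   1                        -1                      
  chi_4 (r->-1, s->-1)       1             1               -1                   -1                       1                       
  chi_5 (2d, j=1)            2             -2              0                    0                        0                       

Spot check: chi_4 (r->-1, s->-1) on {r^2} = 1.

D_4 has order 2*4 = 8 with 5 conjugacy classes, hence 5 irreducibles. Sum of squared dims 1 + 1 + 1 + 1 + 4 = 8 = |G|. Linear characters come from the abelianisation; the 2-dimensional irreps have character r^k -> 2*cos(2*pi*j*k/4), reflections -> 0.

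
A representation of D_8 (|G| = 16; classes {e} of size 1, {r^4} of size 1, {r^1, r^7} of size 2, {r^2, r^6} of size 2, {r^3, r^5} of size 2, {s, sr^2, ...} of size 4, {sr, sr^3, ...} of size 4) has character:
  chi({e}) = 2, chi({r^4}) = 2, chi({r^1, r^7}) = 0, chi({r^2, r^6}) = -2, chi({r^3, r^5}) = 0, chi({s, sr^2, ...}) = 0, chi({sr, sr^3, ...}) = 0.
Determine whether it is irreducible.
Irreducible: <chi, chi> = 1.

Explanation: <chi, chi> = (1/|G|) sum_C |C| * |chi(C)|^2 = (1/16)[1*|2|^2 + 1*|2|^2 + 2*|0|^2 + 2*|-2|^2 + 2*|0|^2 + 4*|0|^2 + 4*|0|^2]
  = (1/16)[(4) + (4) + (0) + (8) + (0) + (0) + (0)] = 16/16 = 1.
A character is irreducible iff <chi, chi> = 1, so this representation is irreducible.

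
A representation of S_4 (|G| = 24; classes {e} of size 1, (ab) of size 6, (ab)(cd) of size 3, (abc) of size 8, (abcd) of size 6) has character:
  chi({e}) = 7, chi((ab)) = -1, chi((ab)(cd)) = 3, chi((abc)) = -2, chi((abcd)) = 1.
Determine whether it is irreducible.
Not irreducible (reducible): <chi, chi> = 5 > 1.

Working: <chi, chi> = (1/|G|) sum_C |C| * |chi(C)|^2 = (1/24)[1*|7|^2 + 6*|-1|^2 + 3*|3|^2 + 8*|-2|^2 + 6*|1|^2]
  = (1/24)[(49) + (6) + (27) + (32) + (6)] = 120/24 = 5.
A character is irreducible iff <chi, chi> = 1, so this representation is reducible.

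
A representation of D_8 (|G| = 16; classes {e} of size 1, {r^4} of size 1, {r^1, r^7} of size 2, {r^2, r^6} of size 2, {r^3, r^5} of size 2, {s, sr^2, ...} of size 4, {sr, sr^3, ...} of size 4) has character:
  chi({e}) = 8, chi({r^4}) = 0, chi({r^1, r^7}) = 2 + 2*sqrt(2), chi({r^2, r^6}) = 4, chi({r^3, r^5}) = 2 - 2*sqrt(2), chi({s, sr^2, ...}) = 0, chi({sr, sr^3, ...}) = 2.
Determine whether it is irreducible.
Not irreducible (reducible): <chi, chi> = 10 > 1.

Derivation: <chi, chi> = (1/|G|) sum_C |C| * |chi(C)|^2 = (1/16)[1*|8|^2 + 1*|0|^2 + 2*|2 + 2*sqrt(2)|^2 + 2*|4|^2 + 2*|2 - 2*sqrt(2)|^2 + 4*|0|^2 + 4*|2|^2]
  = (1/16)[(64) + (0) + (16*sqrt(2) + 24) + (32) + (24 - 16*sqrt(2)) + (0) + (16)] = 160/16 = 10.
A character is irreducible iff <chi, chi> = 1, so this representation is reducible.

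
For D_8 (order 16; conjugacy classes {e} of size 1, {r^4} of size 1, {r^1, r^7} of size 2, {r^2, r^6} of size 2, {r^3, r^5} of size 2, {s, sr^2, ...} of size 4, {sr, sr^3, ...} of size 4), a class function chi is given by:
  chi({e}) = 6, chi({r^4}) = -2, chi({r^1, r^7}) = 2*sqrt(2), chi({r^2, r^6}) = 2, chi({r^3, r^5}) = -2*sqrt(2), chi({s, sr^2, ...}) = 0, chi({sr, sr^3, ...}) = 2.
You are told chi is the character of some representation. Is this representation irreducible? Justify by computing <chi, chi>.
Not irreducible (reducible): <chi, chi> = 6 > 1.

Working: <chi, chi> = (1/|G|) sum_C |C| * |chi(C)|^2 = (1/16)[1*|6|^2 + 1*|-2|^2 + 2*|2*sqrt(2)|^2 + 2*|2|^2 + 2*|-2*sqrt(2)|^2 + 4*|0|^2 + 4*|2|^2]
  = (1/16)[(36) + (4) + (16) + (8) + (16) + (0) + (16)] = 96/16 = 6.
A character is irreducible iff <chi, chi> = 1, so this representation is reducible.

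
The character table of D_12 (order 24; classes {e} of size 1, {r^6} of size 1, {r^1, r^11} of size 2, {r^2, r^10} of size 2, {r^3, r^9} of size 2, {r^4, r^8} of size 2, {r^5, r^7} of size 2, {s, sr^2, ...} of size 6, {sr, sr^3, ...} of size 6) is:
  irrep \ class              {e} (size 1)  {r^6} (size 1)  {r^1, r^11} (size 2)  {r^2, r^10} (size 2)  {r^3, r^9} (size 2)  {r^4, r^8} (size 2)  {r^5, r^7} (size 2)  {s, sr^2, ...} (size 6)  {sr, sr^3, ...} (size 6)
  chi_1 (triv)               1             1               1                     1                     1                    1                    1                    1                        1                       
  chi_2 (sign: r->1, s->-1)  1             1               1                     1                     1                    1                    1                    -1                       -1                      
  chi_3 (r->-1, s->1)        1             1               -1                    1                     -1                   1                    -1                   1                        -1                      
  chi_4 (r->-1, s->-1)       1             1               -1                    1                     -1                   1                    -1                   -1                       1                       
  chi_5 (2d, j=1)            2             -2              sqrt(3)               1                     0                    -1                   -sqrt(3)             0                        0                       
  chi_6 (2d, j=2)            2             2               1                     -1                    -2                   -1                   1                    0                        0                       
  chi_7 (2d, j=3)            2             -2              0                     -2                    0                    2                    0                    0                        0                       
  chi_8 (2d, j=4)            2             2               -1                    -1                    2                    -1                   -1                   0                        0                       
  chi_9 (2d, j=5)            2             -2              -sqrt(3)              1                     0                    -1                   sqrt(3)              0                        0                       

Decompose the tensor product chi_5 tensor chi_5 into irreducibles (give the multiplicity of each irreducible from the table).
chi_5 tensor chi_5 = chi_1 + chi_2 + chi_6 (all other irreducibles have multiplicity 0).

Why: The character of a tensor product is the pointwise product (chi_5 * chi_5)(C) = chi_5(C) * chi_5(C):
  {e}: (2)*(2), {r^6}: (-2)*(-2), {r^1, r^11}: (sqrt(3))*(sqrt(3)), {r^2, r^10}: (1)*(1), {r^3, r^9}: (0)*(0), {r^4, r^8}: (-1)*(-1), {r^5, r^7}: (-sqrt(3))*(-sqrt(3)), {s, sr^2, ...}: (0)*(0), {sr, sr^3, ...}: (0)*(0)
so (chi_5 * chi_5) takes values
  {e} -> 4, {r^6} -> 4, {r^1, r^11} -> 3, {r^2, r^10} -> 1, {r^3, r^9} -> 0, {r^4, r^8} -> 1, {r^5, r^7} -> 3, {s, sr^2, ...} -> 0, {sr, sr^3, ...} -> 0.
Now take the inner product of this character with each irreducible chi from the table, <chi_5*chi_5, chi> = (1/24) sum_C |C| (chi_5*chi_5)(C) conj(chi(C)):
  <chi_5*chi_5, chi_1> = (1/24)[1*(4)*conj(1) + 1*(4)*conj(1) + 2*(3)*conj(1) + 2*(1)*conj(1) + 2*(0)*conj(1) + 2*(1)*conj(1) + 2*(3)*conj(1) + 6*(0)*conj(1) + 6*(0)*conj(1)]
      = (1/24)[(4) + (4) + (6) + (2) + (0) + (2) + (6) + (0) + (0)] = 24/24 = 1
  <chi_5*chi_5, chi_2> = (1/24)[1*(4)*conj(1) + 1*(4)*conj(1) + 2*(3)*conj(1) + 2*(1)*conj(1) + 2*(0)*conj(1) + 2*(1)*conj(1) + 2*(3)*conj(1) + 6*(0)*conj(-1) + 6*(0)*conj(-1)]
      = (1/24)[(4) + (4) + (6) + (2) + (0) + (2) + (6) + (0) + (0)] = 24/24 = 1
  <chi_5*chi_5, chi_3> = (1/24)[1*(4)*conj(1) + 1*(4)*conj(1) + 2*(3)*conj(-1) + 2*(1)*conj(1) + 2*(0)*conj(-1) + 2*(1)*conj(1) + 2*(3)*conj(-1) + 6*(0)*conj(1) + 6*(0)*conj(-1)]
      = (1/24)[(4) + (4) + (-6) + (2) + (0) + (2) + (-6) + (0) + (0)] = 0/24 = 0
  <chi_5*chi_5, chi_4> = (1/24)[1*(4)*conj(1) + 1*(4)*conj(1) + 2*(3)*conj(-1) + 2*(1)*conj(1) + 2*(0)*conj(-1) + 2*(1)*conj(1) + 2*(3)*conj(-1) + 6*(0)*conj(-1) + 6*(0)*conj(1)]
      = (1/24)[(4) + (4) + (-6) + (2) + (0) + (2) + (-6) + (0) + (0)] = 0/24 = 0
  <chi_5*chi_5, chi_5> = (1/24)[1*(4)*conj(2) + 1*(4)*conj(-2) + 2*(3)*conj(sqrt(3)) + 2*(1)*conj(1) + 2*(0)*conj(0) + 2*(1)*conj(-1) + 2*(3)*conj(-sqrt(3)) + 6*(0)*conj(0) + 6*(0)*conj(0)]
      = (1/24)[(8) + (-8) + (6*sqrt(3)) + (2) + (0) + (-2) + (-6*sqrt(3)) + (0) + (0)] = 0/24 = 0
  <chi_5*chi_5, chi_6> = (1/24)[1*(4)*conj(2) + 1*(4)*conj(2) + 2*(3)*conj(1) + 2*(1)*conj(-1) + 2*(0)*conj(-2) + 2*(1)*conj(-1) + 2*(3)*conj(1) + 6*(0)*conj(0) + 6*(0)*conj(0)]
      = (1/24)[(8) + (8) + (6) + (-2) + (0) + (-2) + (6) + (0) + (0)] = 24/24 = 1
  <chi_5*chi_5, chi_7> = (1/24)[1*(4)*conj(2) + 1*(4)*conj(-2) + 2*(3)*conj(0) + 2*(1)*conj(-2) + 2*(0)*conj(0) + 2*(1)*conj(2) + 2*(3)*conj(0) + 6*(0)*conj(0) + 6*(0)*conj(0)]
      = (1/24)[(8) + (-8) + (0) + (-4) + (0) + (4) + (0) + (0) + (0)] = 0/24 = 0
  <chi_5*chi_5, chi_8> = (1/24)[1*(4)*conj(2) + 1*(4)*conj(2) + 2*(3)*conj(-1) + 2*(1)*conj(-1) + 2*(0)*conj(2) + 2*(1)*conj(-1) + 2*(3)*conj(-1) + 6*(0)*conj(0) + 6*(0)*conj(0)]
      = (1/24)[(8) + (8) + (-6) + (-2) + (0) + (-2) + (-6) + (0) + (0)] = 0/24 = 0
  <chi_5*chi_5, chi_9> = (1/24)[1*(4)*conj(2) + 1*(4)*conj(-2) + 2*(3)*conj(-sqrt(3)) + 2*(1)*conj(1) + 2*(0)*conj(0) + 2*(1)*conj(-1) + 2*(3)*conj(sqrt(3)) + 6*(0)*conj(0) + 6*(0)*conj(0)]
      = (1/24)[(8) + (-8) + (-6*sqrt(3)) + (2) + (0) + (-2) + (6*sqrt(3)) + (0) + (0)] = 0/24 = 0
Hence the multiplicities are chi_1: 1, chi_2: 1, chi_6: 1. Dimension check: dim(chi_5)*dim(chi_5) = 2*2 = 4 and sum (mult * dim) = 1*1 + 1*1 + 1*2 = 4.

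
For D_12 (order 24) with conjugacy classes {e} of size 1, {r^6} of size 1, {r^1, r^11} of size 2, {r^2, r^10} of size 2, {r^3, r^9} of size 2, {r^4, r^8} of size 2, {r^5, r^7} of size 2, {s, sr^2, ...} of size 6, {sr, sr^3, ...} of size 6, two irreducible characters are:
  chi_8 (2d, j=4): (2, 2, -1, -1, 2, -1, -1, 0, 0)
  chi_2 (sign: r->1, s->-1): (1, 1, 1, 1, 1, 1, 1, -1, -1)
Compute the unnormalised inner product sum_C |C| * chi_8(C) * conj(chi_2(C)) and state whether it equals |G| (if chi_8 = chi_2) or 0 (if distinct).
Sum = 0; so <chi_8, chi_2> = 0 (distinct irreducibles are orthogonal).

Why: Compute term by term over conjugacy classes (|C| * chi_8(C) * conj(chi_2(C))):
  1*(2)*conj(1) + 1*(2)*conj(1) + 2*(-1)*conj(1) + 2*(-1)*conj(1) + 2*(2)*conj(1) + 2*(-1)*conj(1) + 2*(-1)*conj(1) + 6*(0)*conj(-1) + 6*(0)*conj(-1)
  = (2) + (2) + (-2) + (-2) + (4) + (-2) + (-2) + (0) + (0)
  = 0.
Dividing by |G| = 24 gives 0/24 = 0, matching the row-orthogonality relation <chi_8, chi_2> = [chi_8 = chi_2].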